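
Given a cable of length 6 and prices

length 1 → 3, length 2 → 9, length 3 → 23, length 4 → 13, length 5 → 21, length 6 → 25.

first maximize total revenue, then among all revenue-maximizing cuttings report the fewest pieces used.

Consider every possible first cut. r[k] is the best of p[i]+r[k−i] over all sellable i≤k.
r[1] = 3
r[2] = 9
r[3] = 23
r[4] = 26  (first piece 1, then r[3]=23)
r[5] = 32  (first piece 2, then r[3]=23)
r[6] = 46  (first piece 3, then r[3]=23)
Maximum revenue is 46.
Now minimize piece count subject to staying optimal: for each k, pieces[k] = 1 + min over i with p[i]+r[k−i]=r[k] of pieces[k−i].
pieces[3] = 1
pieces[4] = 2
pieces[5] = 2
pieces[6] = 2

2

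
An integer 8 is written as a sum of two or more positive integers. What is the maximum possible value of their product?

18

Fill f[k] for k=2..8: at each k try every first piece i and multiply by the better of (k−i) uncut or f[k−i].
f[2] = 1*max(1,0) = 1*1 = 1
f[3] = 1*max(2,1) = 1*2 = 2
f[4] = 2*max(2,1) = 2*2 = 4
f[5] = 2*max(3,2) = 2*3 = 6
f[6] = 3*max(3,2) = 3*3 = 9
f[7] = 2*max(5,6) = 2*6 = 12
f[8] = 2*max(6,9) = 2*9 = 18
One optimal split: 3 + 3 + 2; product 3*3*2 = 18.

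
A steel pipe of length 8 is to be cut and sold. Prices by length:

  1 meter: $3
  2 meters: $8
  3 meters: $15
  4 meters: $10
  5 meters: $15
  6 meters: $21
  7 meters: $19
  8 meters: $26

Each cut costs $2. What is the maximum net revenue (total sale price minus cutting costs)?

34

Consider every possible first cut. net[k] is the best of p[i]+net[k−i] over all sellable i≤k, charging 2 whenever i<k.
net[1] = 3
net[2] = 8
net[3] = 15
net[4] = 16  (first piece 1, then net[3]=15)
net[5] = 21  (first piece 2, then net[3]=15)
net[6] = 28  (first piece 3, then net[3]=15)
net[7] = 29  (first piece 1, then net[6]=28)
net[8] = 34  (first piece 2, then net[6]=28)
One optimal plan: pieces 3 + 3 + 2 (2 cuts) → $38 − $4 = $34.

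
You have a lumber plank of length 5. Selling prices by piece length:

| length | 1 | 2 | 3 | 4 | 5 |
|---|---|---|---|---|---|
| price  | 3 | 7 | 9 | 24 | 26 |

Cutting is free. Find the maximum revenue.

Let R[k] be the best obtainable value from length k. For each k, try every first piece i and keep the best of price[i] + R[k−i].
R[1] = 3
R[2] = max(3+3, 7+0) = 7
R[3] = max(3+7, 7+3, 9+0) = 10
R[4] = max(3+10, 7+7, 9+3, 24+0) = 24
R[5] = max(3+24, 7+10, 9+7, 24+3, 26+0) = 27
One optimal cutting: 4 + 1 → $24 + $3 = $27.

27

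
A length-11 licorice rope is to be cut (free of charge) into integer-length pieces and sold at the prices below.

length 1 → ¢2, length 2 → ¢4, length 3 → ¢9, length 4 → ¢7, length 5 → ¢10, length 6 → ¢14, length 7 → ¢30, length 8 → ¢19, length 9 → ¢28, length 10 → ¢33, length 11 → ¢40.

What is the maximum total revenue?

Build best[k] bottom-up: best[k] = max over allowed piece i of (p[i] + best[k−i]).
best[1] = 2
best[2] = 4  (first piece 1, then best[1]=2)
best[3] = 9
best[4] = 11  (first piece 1, then best[3]=9)
best[5] = 13  (first piece 1, then best[4]=11)
best[6] = 18  (first piece 3, then best[3]=9)
best[7] = 30
best[8] = 32  (first piece 1, then best[7]=30)
best[9] = 34  (first piece 1, then best[8]=32)
best[10] = 39  (first piece 3, then best[7]=30)
best[11] = 41  (first piece 1, then best[10]=39)
One optimal cutting: 7 + 3 + 1 → ¢30 + ¢9 + ¢2 = ¢41.

41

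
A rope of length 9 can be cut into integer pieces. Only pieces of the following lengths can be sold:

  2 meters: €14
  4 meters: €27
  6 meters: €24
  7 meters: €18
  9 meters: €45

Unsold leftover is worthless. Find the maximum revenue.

56

Build r[k] bottom-up: r[k] = max over allowed piece i of (p[i] + r[k−i]).
r[1] = 0
r[2] = 14
r[3] = 14
r[4] = max(14+14, 27+0) = 28
r[5] = max(14+14, 27+0) = 28
r[6] = max(14+28, 27+14, 24+0) = 42
r[7] = max(14+28, 27+14, 24+0, 18+0) = 42
r[8] = max(14+42, 27+28, 24+14, 18+0) = 56
r[9] = max(14+42, 27+28, 24+14, 18+14, 45+0) = 56
One optimal cutting: pieces 2 + 2 + 2 + 2 with 1 meter of scrap → €56.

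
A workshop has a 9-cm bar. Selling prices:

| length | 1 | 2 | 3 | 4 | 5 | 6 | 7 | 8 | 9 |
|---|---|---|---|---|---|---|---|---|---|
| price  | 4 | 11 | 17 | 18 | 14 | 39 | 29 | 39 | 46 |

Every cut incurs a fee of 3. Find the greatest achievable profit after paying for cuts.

53

Let v[k] be the best obtainable value from length k. For each k, try every first piece i and keep the best of price[i] + v[k−i] minus the 3 cut fee when i<k.
v[1] = 4
v[2] = 11
v[3] = 17
v[4] = 19  (first piece 2, then v[2]=11)
v[5] = 25  (first piece 2, then v[3]=17)
v[6] = 39
v[7] = 40  (first piece 1, then v[6]=39)
v[8] = 47  (first piece 2, then v[6]=39)
v[9] = 53  (first piece 3, then v[6]=39)
One optimal plan: pieces 6 + 3 (1 cut) → 56 − 3 = 53.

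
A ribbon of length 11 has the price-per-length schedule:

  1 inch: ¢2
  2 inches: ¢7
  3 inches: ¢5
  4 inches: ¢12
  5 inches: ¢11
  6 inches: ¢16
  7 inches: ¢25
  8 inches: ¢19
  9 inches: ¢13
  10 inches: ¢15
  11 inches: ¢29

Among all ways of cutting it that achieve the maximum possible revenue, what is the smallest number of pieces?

3

Let r[k] be the best obtainable value from length k. For each k, try every first piece i and keep the best of price[i] + r[k−i].
r[1] = 2
r[2] = max(2+2, 7+0) = 7
r[3] = max(2+7, 7+2, 5+0) = 9
r[4] = max(2+9, 7+7, 5+2, 12+0) = 14
r[5] = max(2+14, 7+9, 5+7, 12+2, 11+0) = 16
r[6] = max(2+16, 7+14, 5+9, 12+7, 11+2, 16+0) = 21
r[7] = max(2+21, 7+16, 5+14, …, 16+2, 25+0) = 25
r[8] = max(2+25, 7+21, 5+16, …, 25+2, 19+0) = 28
r[9] = max(2+28, 7+25, 5+21, …, 19+2, 13+0) = 32
r[10] = max(2+32, 7+28, 5+25, …, 13+2, 15+0) = 35
r[11] = max(2+35, 7+32, 5+28, …, 15+2, 29+0) = 39
Maximum revenue is ¢39.
Now minimize piece count subject to staying optimal: for each k, pieces[k] = 1 + min over i with p[i]+r[k−i]=r[k] of pieces[k−i].
pieces[8] = 4
pieces[9] = 2
pieces[10] = 5
pieces[11] = 3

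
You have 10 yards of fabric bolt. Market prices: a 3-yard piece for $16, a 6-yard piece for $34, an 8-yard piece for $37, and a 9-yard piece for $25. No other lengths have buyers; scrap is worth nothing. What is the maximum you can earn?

Let f[k] be the best obtainable value from length k. For each k, try every first piece i and keep the best of price[i] + f[k−i].
f[1] = 0
f[2] = 0
f[3] = 16
f[4] = 16
f[5] = 16
f[6] = 34
f[7] = 34
f[8] = 37
f[9] = 50  (first piece 3, then f[6]=34)
f[10] = 50
One optimal cutting: pieces 6 + 3 with 1 yard of scrap → $50.

50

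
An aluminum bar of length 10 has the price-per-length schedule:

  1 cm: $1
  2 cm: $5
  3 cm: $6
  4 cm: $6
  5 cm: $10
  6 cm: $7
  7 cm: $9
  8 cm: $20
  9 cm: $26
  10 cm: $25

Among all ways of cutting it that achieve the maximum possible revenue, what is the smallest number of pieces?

Let r[k] be the best obtainable value from length k. For each k, try every first piece i and keep the best of price[i] + r[k−i].
r[1] = 1
r[2] = max(1+1, 5+0) = 5
r[3] = max(1+5, 5+1, 6+0) = 6
r[4] = max(1+6, 5+5, 6+1, 6+0) = 10
r[5] = max(1+10, 5+6, 6+5, 6+1, 10+0) = 11
r[6] = max(1+11, 5+10, 6+6, 6+5, 10+1, 7+0) = 15
r[7] = max(1+15, 5+11, 6+10, …, 7+1, 9+0) = 16
r[8] = max(1+16, 5+15, 6+11, …, 9+1, 20+0) = 20
r[9] = max(1+20, 5+16, 6+15, …, 20+1, 26+0) = 26
r[10] = max(1+26, 5+20, 6+16, …, 26+1, 25+0) = 27
Maximum revenue is $27.
Now minimize piece count subject to staying optimal: for each k, pieces[k] = 1 + min over i with p[i]+r[k−i]=r[k] of pieces[k−i].
pieces[7] = 3
pieces[8] = 1
pieces[9] = 1
pieces[10] = 2

2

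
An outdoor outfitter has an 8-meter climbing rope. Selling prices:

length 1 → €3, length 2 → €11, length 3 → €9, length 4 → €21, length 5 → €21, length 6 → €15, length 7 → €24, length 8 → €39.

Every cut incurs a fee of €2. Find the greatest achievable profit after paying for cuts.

40

Build v[k] bottom-up: v[k] = max over allowed piece i of (p[i] + v[k−i]) − 2 per cut.
v[1] = 3
v[2] = 11
v[3] = 12  (first piece 1, then v[2]=11)
v[4] = 21
v[5] = 22  (first piece 1, then v[4]=21)
v[6] = 30  (first piece 2, then v[4]=21)
v[7] = 31  (first piece 1, then v[6]=30)
v[8] = 40  (first piece 4, then v[4]=21)
One optimal plan: pieces 4 + 4 (1 cut) → €42 − €2 = €40.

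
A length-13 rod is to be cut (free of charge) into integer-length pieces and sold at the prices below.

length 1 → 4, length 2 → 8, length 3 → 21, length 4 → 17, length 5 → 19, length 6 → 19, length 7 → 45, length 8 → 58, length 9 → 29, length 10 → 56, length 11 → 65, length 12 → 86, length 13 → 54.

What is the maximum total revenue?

Let v[k] be the best obtainable value from length k. For each k, try every first piece i and keep the best of price[i] + v[k−i].
v[1] = 4
v[2] = 8  (first piece 1, then v[1]=4)
v[3] = 21
v[4] = 25  (first piece 1, then v[3]=21)
v[5] = 29  (first piece 1, then v[4]=25)
v[6] = 42  (first piece 3, then v[3]=21)
v[7] = 46  (first piece 1, then v[6]=42)
v[8] = 58
v[9] = 63  (first piece 3, then v[6]=42)
v[10] = 67  (first piece 1, then v[9]=63)
v[11] = 79  (first piece 3, then v[8]=58)
v[12] = 86
v[13] = 90  (first piece 1, then v[12]=86)
One optimal cutting: 12 + 1 → 86 + 4 = 90.

90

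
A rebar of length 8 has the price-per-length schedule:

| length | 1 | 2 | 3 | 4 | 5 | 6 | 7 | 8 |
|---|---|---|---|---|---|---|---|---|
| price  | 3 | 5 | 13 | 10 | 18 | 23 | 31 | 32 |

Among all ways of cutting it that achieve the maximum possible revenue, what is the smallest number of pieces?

Consider every possible first cut. r[k] is the best of p[i]+r[k−i] over all sellable i≤k.
r[1] = 3
r[2] = max(3+3, 5+0) = 6
r[3] = max(3+6, 5+3, 13+0) = 13
r[4] = max(3+13, 5+6, 13+3, 10+0) = 16
r[5] = max(3+16, 5+13, 13+6, 10+3, 18+0) = 19
r[6] = max(3+19, 5+16, 13+13, 10+6, 18+3, 23+0) = 26
r[7] = max(3+26, 5+19, 13+16, …, 23+3, 31+0) = 31
r[8] = max(3+31, 5+26, 13+19, …, 31+3, 32+0) = 34
Maximum revenue is ₹34.
Now minimize piece count subject to staying optimal: for each k, pieces[k] = 1 + min over i with p[i]+r[k−i]=r[k] of pieces[k−i].
pieces[5] = 3
pieces[6] = 2
pieces[7] = 1
pieces[8] = 2

2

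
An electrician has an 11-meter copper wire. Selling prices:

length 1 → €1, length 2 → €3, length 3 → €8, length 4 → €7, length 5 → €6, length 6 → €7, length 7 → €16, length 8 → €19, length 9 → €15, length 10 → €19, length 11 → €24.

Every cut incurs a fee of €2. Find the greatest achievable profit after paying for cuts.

Build v[k] bottom-up: v[k] = max over allowed piece i of (p[i] + v[k−i]) − 2 per cut.
v[1] = 1
v[2] = max(1+1-2, 3+0) = 3
v[3] = max(1+3-2, 3+1-2, 8+0) = 8
v[4] = max(1+8-2, 3+3-2, 8+1-2, 7+0) = 7
v[5] = max(1+7-2, 3+8-2, 8+3-2, 7+1-2, 6+0) = 9
v[6] = max(1+9-2, 3+7-2, 8+8-2, 7+3-2, 6+1-2, 7+0) = 14
v[7] = max(1+14-2, 3+9-2, 8+7-2, …, 7+1-2, 16+0) = 16
v[8] = max(1+16-2, 3+14-2, 8+9-2, …, 16+1-2, 19+0) = 19
v[9] = max(1+19-2, 3+16-2, 8+14-2, …, 19+1-2, 15+0) = 20
v[10] = max(1+20-2, 3+19-2, 8+16-2, …, 15+1-2, 19+0) = 22
v[11] = max(1+22-2, 3+20-2, 8+19-2, …, 19+1-2, 24+0) = 25
One optimal plan: pieces 8 + 3 (1 cut) → €27 − €2 = €25.

25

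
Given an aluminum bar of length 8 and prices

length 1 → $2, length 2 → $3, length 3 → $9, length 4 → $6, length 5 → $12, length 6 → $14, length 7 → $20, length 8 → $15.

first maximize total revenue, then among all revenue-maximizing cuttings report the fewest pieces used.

2

Consider every possible first cut. r[k] is the best of p[i]+r[k−i] over all sellable i≤k.
r[1] = 2
r[2] = 4  (first piece 1, then r[1]=2)
r[3] = 9
r[4] = 11  (first piece 1, then r[3]=9)
r[5] = 13  (first piece 1, then r[4]=11)
r[6] = 18  (first piece 3, then r[3]=9)
r[7] = 20  (first piece 1, then r[6]=18)
r[8] = 22  (first piece 1, then r[7]=20)
Maximum revenue is $22.
Now minimize piece count subject to staying optimal: for each k, pieces[k] = 1 + min over i with p[i]+r[k−i]=r[k] of pieces[k−i].
pieces[5] = 3
pieces[6] = 2
pieces[7] = 1
pieces[8] = 2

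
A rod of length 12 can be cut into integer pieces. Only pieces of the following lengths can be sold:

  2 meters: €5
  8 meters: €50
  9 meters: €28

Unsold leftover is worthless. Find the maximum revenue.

Consider every possible first cut. best[k] is the best of p[i]+best[k−i] over all sellable i≤k.
best[1] = 0
best[2] = 5
best[3] = 5
best[4] = 10  (first piece 2, then best[2]=5)
best[5] = 10
best[6] = 15  (first piece 2, then best[4]=10)
best[7] = 15
best[8] = max(5+15, 50+0) = 50
best[9] = max(5+15, 50+0, 28+0) = 50
best[10] = max(5+50, 50+5, 28+0) = 55
best[11] = max(5+50, 50+5, 28+5) = 55
best[12] = max(5+55, 50+10, 28+5) = 60
One optimal cutting: 8 + 2 + 2 → €60.

60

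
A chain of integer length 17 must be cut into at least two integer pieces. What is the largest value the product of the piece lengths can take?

Fill m[k] for k=2..17: at each k try every first piece i and multiply by the better of (k−i) uncut or m[k−i].
m[2] = 1*max(1,0) = 1*1 = 1
m[3] = max(1*2, 2*1) = 2
m[4] = max(1*3, 2*2, 3*1) = 4
m[5] = max(1*4, 2*3, 3*2, 4*1) = 6
m[6] = max(1*6, 2*4, 3*3, 4*2, 5*1) = 9
m[7] = max(1*9, 2*6, 3*4, 4*3, 5*2, 6*1) = 12
m[8] = max(1*12, 2*9, 3*6, …, 6*2, 7*1) = 18
m[9] = max(1*18, 2*12, 3*9, …, 7*2, 8*1) = 27
m[10] = max(1*27, 2*18, 3*12, …, 8*2, 9*1) = 36
m[11] = max(1*36, 2*27, 3*18, …, 9*2, 10*1) = 54
m[12] = max(1*54, 2*36, 3*27, …, 10*2, 11*1) = 81
m[13] = max(1*81, 2*54, 3*36, …, 11*2, 12*1) = 108
m[14] = max(1*108, 2*81, 3*54, …, 12*2, 13*1) = 162
m[15] = max(1*162, 2*108, 3*81, …, 13*2, 14*1) = 243
m[16] = max(1*243, 2*162, 3*108, …, 14*2, 15*1) = 324
m[17] = max(1*324, 2*243, 3*162, …, 15*2, 16*1) = 486
One optimal split: 3 + 3 + 3 + 3 + 3 + 2; product 3*3*3*3*3*2 = 486.

486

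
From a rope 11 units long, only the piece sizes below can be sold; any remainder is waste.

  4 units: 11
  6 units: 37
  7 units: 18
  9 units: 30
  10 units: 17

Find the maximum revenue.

Consider every possible first cut. f[k] is the best of p[i]+f[k−i] over all sellable i≤k.
f[1] = 0
f[2] = 0
f[3] = 0
f[4] = 11
f[5] = 11
f[6] = max(11+0, 37+0) = 37
f[7] = max(11+0, 37+0, 18+0) = 37
f[8] = max(11+11, 37+0, 18+0) = 37
f[9] = max(11+11, 37+0, 18+0, 30+0) = 37
f[10] = max(11+37, 37+11, 18+0, 30+0, 17+0) = 48
f[11] = max(11+37, 37+11, 18+11, 30+0, 17+0) = 48
One optimal cutting: pieces 6 + 4 with 1 unit of scrap → 48.

48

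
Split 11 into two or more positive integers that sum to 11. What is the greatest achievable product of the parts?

54

Define m[k] = max over 1≤i<k of i · max(k−i, m[k−i]); the inner max lets the remainder stay uncut if that's better.
Small cases: m[2]=1, m[3]=2, m[4]=4, m[5]=6.
m[6] = 3·max(3,2) = 3·3 = 9
m[7] = 2·max(5,6) = 2·6 = 12
m[8] = 2·max(6,9) = 2·9 = 18
m[9] = 3·max(6,9) = 3·9 = 27
m[10] = 2·max(8,18) = 2·18 = 36
m[11] = 2·max(9,27) = 2·27 = 54
One optimal split: 3 + 3 + 3 + 2; product 3·3·3·2 = 54.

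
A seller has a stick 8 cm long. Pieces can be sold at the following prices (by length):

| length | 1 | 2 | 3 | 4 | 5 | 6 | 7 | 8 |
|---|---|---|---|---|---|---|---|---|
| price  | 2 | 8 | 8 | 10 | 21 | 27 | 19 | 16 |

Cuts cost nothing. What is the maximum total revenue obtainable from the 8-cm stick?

35

Let best[k] be the best obtainable value from length k. For each k, try every first piece i and keep the best of price[i] + best[k−i].
best[1] = 2
best[2] = 8
best[3] = 10  (first piece 1, then best[2]=8)
best[4] = 16  (first piece 2, then best[2]=8)
best[5] = 21
best[6] = 27
best[7] = 29  (first piece 1, then best[6]=27)
best[8] = 35  (first piece 2, then best[6]=27)
One optimal cutting: 6 + 2 → €27 + €8 = €35.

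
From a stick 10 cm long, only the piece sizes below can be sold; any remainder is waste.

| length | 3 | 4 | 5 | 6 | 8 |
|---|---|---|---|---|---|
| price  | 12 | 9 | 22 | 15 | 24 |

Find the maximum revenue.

Let best[k] be the best obtainable value from length k. For each k, try every first piece i and keep the best of price[i] + best[k−i].
best[1] = 0
best[2] = 0
best[3] = 12
best[4] = max(12+0, 9+0) = 12
best[5] = max(12+0, 9+0, 22+0) = 22
best[6] = max(12+12, 9+0, 22+0, 15+0) = 24
best[7] = max(12+12, 9+12, 22+0, 15+0) = 24
best[8] = max(12+22, 9+12, 22+12, 15+0, 24+0) = 34
best[9] = max(12+24, 9+22, 22+12, 15+12, 24+0) = 36
best[10] = max(12+24, 9+24, 22+22, 15+12, 24+0) = 44
One optimal cutting: 5 + 5 → $44.

44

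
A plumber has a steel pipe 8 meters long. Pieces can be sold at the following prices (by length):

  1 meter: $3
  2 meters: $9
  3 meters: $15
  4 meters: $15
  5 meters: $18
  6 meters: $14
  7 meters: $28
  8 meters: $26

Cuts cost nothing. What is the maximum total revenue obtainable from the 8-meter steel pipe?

39

Consider every possible first cut. best[k] is the best of p[i]+best[k−i] over all sellable i≤k.
best[1] = 3
best[2] = 9
best[3] = 15
best[4] = 18  (first piece 1, then best[3]=15)
best[5] = 24  (first piece 2, then best[3]=15)
best[6] = 30  (first piece 3, then best[3]=15)
best[7] = 33  (first piece 1, then best[6]=30)
best[8] = 39  (first piece 2, then best[6]=30)
One optimal cutting: 3 + 3 + 2 → $15 + $15 + $9 = $39.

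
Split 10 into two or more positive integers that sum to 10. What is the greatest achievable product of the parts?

36

Let f[k] be the best product for length k (with at least one cut). For each first piece i, the rest contributes max(k−i, f[k−i]).
Small cases: f[2]=1, f[3]=2, f[4]=4, f[5]=6.
f[6] = 3×max(3,2) = 3×3 = 9
f[7] = 2×max(5,6) = 2×6 = 12
f[8] = 2×max(6,9) = 2×9 = 18
f[9] = 3×max(6,9) = 3×9 = 27
f[10] = 2×max(8,18) = 2×18 = 36
One optimal split: 3 + 3 + 2 + 2; product 3×3×2×2 = 36.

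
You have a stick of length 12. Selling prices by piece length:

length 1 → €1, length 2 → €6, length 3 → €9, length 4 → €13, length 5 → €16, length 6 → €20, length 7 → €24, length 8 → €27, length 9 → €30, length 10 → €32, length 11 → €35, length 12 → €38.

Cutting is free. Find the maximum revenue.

Let best[k] be the best obtainable value from length k. For each k, try every first piece i and keep the best of price[i] + best[k−i].
best[1] = 1
best[2] = 6
best[3] = 9
best[4] = 13
best[5] = 16
best[6] = 20
best[7] = 24
best[8] = 27
best[9] = 30  (first piece 2, then best[7]=24)
best[10] = 33  (first piece 2, then best[8]=27)
best[11] = 37  (first piece 4, then best[7]=24)
best[12] = 40  (first piece 4, then best[8]=27)
One optimal cutting: 8 + 4 → €27 + €13 = €40.

40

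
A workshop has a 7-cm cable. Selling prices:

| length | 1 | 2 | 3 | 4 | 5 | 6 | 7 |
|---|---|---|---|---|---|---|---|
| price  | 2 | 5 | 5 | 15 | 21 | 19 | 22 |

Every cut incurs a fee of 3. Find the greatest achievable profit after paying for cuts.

23

Build r[k] bottom-up: r[k] = max over allowed piece i of (p[i] + r[k−i]) − 3 per cut.
r[1] = 2
r[2] = max(2+2-3, 5+0) = 5
r[3] = max(2+5-3, 5+2-3, 5+0) = 5
r[4] = max(2+5-3, 5+5-3, 5+2-3, 15+0) = 15
r[5] = max(2+15-3, 5+5-3, 5+5-3, 15+2-3, 21+0) = 21
r[6] = max(2+21-3, 5+15-3, 5+5-3, 15+5-3, 21+2-3, 19+0) = 20
r[7] = max(2+20-3, 5+21-3, 5+15-3, …, 19+2-3, 22+0) = 23
One optimal plan: pieces 5 + 2 (1 cut) → 26 − 3 = 23.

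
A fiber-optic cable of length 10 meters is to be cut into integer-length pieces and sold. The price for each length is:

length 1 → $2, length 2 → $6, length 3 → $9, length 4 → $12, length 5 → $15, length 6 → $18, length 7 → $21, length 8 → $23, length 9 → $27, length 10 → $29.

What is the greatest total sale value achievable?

Build r[k] bottom-up: r[k] = max over allowed piece i of (p[i] + r[k−i]).
r[1] = 2
r[2] = max(2+2, 6+0) = 6
r[3] = max(2+6, 6+2, 9+0) = 9
r[4] = max(2+9, 6+6, 9+2, 12+0) = 12
r[5] = max(2+12, 6+9, 9+6, 12+2, 15+0) = 15
r[6] = max(2+15, 6+12, 9+9, 12+6, 15+2, 18+0) = 18
r[7] = max(2+18, 6+15, 9+12, …, 18+2, 21+0) = 21
r[8] = max(2+21, 6+18, 9+15, …, 21+2, 23+0) = 24
r[9] = max(2+24, 6+21, 9+18, …, 23+2, 27+0) = 27
r[10] = max(2+27, 6+24, 9+21, …, 27+2, 29+0) = 30
One optimal cutting: 2 + 2 + 2 + 2 + 2 → $6 + $6 + $6 + $6 + $6 = $30.

30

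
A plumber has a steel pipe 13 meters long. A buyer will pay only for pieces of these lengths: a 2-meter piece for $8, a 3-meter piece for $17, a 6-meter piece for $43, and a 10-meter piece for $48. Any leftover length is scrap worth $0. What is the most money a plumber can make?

86

Build r[k] bottom-up: r[k] = max over allowed piece i of (p[i] + r[k−i]).
r[1] = 0
r[2] = 8
r[3] = max(8+0, 17+0) = 17
r[4] = max(8+8, 17+0) = 17
r[5] = max(8+17, 17+8) = 25
r[6] = max(8+17, 17+17, 43+0) = 43
r[7] = max(8+25, 17+17, 43+0) = 43
r[8] = max(8+43, 17+25, 43+8) = 51
r[9] = max(8+43, 17+43, 43+17) = 60
r[10] = max(8+51, 17+43, 43+17, 48+0) = 60
r[11] = max(8+60, 17+51, 43+25, 48+0) = 68
r[12] = max(8+60, 17+60, 43+43, 48+8) = 86
r[13] = max(8+68, 17+60, 43+43, 48+17) = 86
One optimal cutting: pieces 6 + 6 with 1 meter of scrap → $86.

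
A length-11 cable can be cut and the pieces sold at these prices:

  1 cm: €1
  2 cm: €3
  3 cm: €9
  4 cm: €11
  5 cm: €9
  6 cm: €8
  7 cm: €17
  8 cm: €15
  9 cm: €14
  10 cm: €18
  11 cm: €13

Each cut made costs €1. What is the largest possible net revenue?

29

Let v[k] be the best obtainable value from length k. For each k, try every first piece i and keep the best of price[i] + v[k−i] minus the 1 cut fee when i<k.
v[1] = 1
v[2] = max(1+1-1, 3+0) = 3
v[3] = max(1+3-1, 3+1-1, 9+0) = 9
v[4] = max(1+9-1, 3+3-1, 9+1-1, 11+0) = 11
v[5] = max(1+11-1, 3+9-1, 9+3-1, 11+1-1, 9+0) = 11
v[6] = max(1+11-1, 3+11-1, 9+9-1, 11+3-1, 9+1-1, 8+0) = 17
v[7] = max(1+17-1, 3+11-1, 9+11-1, …, 8+1-1, 17+0) = 19
v[8] = max(1+19-1, 3+17-1, 9+11-1, …, 17+1-1, 15+0) = 21
v[9] = max(1+21-1, 3+19-1, 9+17-1, …, 15+1-1, 14+0) = 25
v[10] = max(1+25-1, 3+21-1, 9+19-1, …, 14+1-1, 18+0) = 27
v[11] = max(1+27-1, 3+25-1, 9+21-1, …, 18+1-1, 13+0) = 29
One optimal plan: pieces 4 + 4 + 3 (2 cuts) → €31 − €2 = €29.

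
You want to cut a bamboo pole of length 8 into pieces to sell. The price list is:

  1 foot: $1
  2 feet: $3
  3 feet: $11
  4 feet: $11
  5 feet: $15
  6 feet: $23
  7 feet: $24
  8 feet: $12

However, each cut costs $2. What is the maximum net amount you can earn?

24

Build r[k] bottom-up: r[k] = max over allowed piece i of (p[i] + r[k−i]) − 2 per cut.
r[1] = 1
r[2] = max(1+1-2, 3+0) = 3
r[3] = max(1+3-2, 3+1-2, 11+0) = 11
r[4] = max(1+11-2, 3+3-2, 11+1-2, 11+0) = 11
r[5] = max(1+11-2, 3+11-2, 11+3-2, 11+1-2, 15+0) = 15
r[6] = max(1+15-2, 3+11-2, 11+11-2, 11+3-2, 15+1-2, 23+0) = 23
r[7] = max(1+23-2, 3+15-2, 11+11-2, …, 23+1-2, 24+0) = 24
r[8] = max(1+24-2, 3+23-2, 11+15-2, …, 24+1-2, 12+0) = 24
One optimal plan: pieces 6 + 2 (1 cut) → $26 − $2 = $24.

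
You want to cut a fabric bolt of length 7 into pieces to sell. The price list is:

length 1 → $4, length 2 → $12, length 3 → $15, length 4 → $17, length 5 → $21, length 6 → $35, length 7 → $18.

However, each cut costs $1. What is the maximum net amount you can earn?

38

Build r[k] bottom-up: r[k] = max over allowed piece i of (p[i] + r[k−i]) − 1 per cut.
r[1] = 4
r[2] = 12
r[3] = 15  (first piece 1, then r[2]=12)
r[4] = 23  (first piece 2, then r[2]=12)
r[5] = 26  (first piece 1, then r[4]=23)
r[6] = 35
r[7] = 38  (first piece 1, then r[6]=35)
One optimal plan: pieces 6 + 1 (1 cut) → $39 − $1 = $38.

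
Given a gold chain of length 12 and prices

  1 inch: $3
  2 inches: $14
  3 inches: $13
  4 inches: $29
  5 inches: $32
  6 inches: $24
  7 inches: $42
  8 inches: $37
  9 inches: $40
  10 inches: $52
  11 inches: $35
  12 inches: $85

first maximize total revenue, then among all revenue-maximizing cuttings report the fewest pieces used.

3

Build r[k] bottom-up: r[k] = max over allowed piece i of (p[i] + r[k−i]).
r[1] = 3
r[2] = 14
r[3] = 17  (first piece 1, then r[2]=14)
r[4] = 29
r[5] = 32  (first piece 1, then r[4]=29)
r[6] = 43  (first piece 2, then r[4]=29)
r[7] = 46  (first piece 1, then r[6]=43)
r[8] = 58  (first piece 4, then r[4]=29)
r[9] = 61  (first piece 1, then r[8]=58)
r[10] = 72  (first piece 2, then r[8]=58)
r[11] = 75  (first piece 1, then r[10]=72)
r[12] = 87  (first piece 4, then r[8]=58)
Maximum revenue is $87.
Now minimize piece count subject to staying optimal: for each k, pieces[k] = 1 + min over i with p[i]+r[k−i]=r[k] of pieces[k−i].
pieces[9] = 2
pieces[10] = 3
pieces[11] = 3
pieces[12] = 3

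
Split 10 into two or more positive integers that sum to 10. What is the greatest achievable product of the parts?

36

Fill f[k] for k=2..10: at each k try every first piece i and multiply by the better of (k−i) uncut or f[k−i].
f[2] = 1·max(1,0) = 1·1 = 1
f[3] = 1·max(2,1) = 1·2 = 2
f[4] = 2·max(2,1) = 2·2 = 4
f[5] = 2·max(3,2) = 2·3 = 6
f[6] = 3·max(3,2) = 3·3 = 9
f[7] = 2·max(5,6) = 2·6 = 12
f[8] = 2·max(6,9) = 2·9 = 18
f[9] = 3·max(6,9) = 3·9 = 27
f[10] = 2·max(8,18) = 2·18 = 36
One optimal split: 3 + 3 + 2 + 2; product 3·3·2·2 = 36.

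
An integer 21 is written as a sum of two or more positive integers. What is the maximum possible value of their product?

Fill m[k] for k=2..21: at each k try every first piece i and multiply by the better of (k−i) uncut or m[k−i].
m[2] = 1×max(1,0) = 1×1 = 1
m[3] = 1×max(2,1) = 1×2 = 2
m[4] = 2×max(2,1) = 2×2 = 4
m[5] = 2×max(3,2) = 2×3 = 6
m[6] = 3×max(3,2) = 3×3 = 9
m[7] = 2×max(5,6) = 2×6 = 12
m[8] = 2×max(6,9) = 2×9 = 18
m[9] = 3×max(6,9) = 3×9 = 27
m[10] = 2×max(8,18) = 2×18 = 36
m[11] = 2×max(9,27) = 2×27 = 54
m[12] = 3×max(9,27) = 3×27 = 81
m[13] = 2×max(11,54) = 2×54 = 108
m[14] = 2×max(12,81) = 2×81 = 162
m[15] = 3×max(12,81) = 3×81 = 243
m[16] = 2×max(14,162) = 2×162 = 324
m[17] = 2×max(15,243) = 2×243 = 486
m[18] = 3×max(15,243) = 3×243 = 729
m[19] = 2×max(17,486) = 2×486 = 972
m[20] = 2×max(18,729) = 2×729 = 1458
m[21] = 3×max(18,729) = 3×729 = 2187
One optimal split: 3 + 3 + 3 + 3 + 3 + 3 + 3; product 3×3×3×3×3×3×3 = 2187.

2187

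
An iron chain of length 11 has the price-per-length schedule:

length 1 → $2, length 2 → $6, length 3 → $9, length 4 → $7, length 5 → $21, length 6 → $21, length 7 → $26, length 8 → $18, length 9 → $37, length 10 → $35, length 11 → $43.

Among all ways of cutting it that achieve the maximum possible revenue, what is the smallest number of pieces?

Build r[k] bottom-up: r[k] = max over allowed piece i of (p[i] + r[k−i]).
r[1] = 2
r[2] = 6
r[3] = 9
r[4] = 12  (first piece 2, then r[2]=6)
r[5] = 21
r[6] = 23  (first piece 1, then r[5]=21)
r[7] = 27  (first piece 2, then r[5]=21)
r[8] = 30  (first piece 3, then r[5]=21)
r[9] = 37
r[10] = 42  (first piece 5, then r[5]=21)
r[11] = 44  (first piece 1, then r[10]=42)
Maximum revenue is $44.
Now minimize piece count subject to staying optimal: for each k, pieces[k] = 1 + min over i with p[i]+r[k−i]=r[k] of pieces[k−i].
pieces[8] = 2
pieces[9] = 1
pieces[10] = 2
pieces[11] = 3

3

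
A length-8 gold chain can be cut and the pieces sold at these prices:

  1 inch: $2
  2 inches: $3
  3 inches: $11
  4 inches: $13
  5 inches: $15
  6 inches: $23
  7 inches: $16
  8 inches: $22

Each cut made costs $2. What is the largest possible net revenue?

Consider every possible first cut. v[k] is the best of p[i]+v[k−i] over all sellable i≤k, charging 2 whenever i<k.
v[1] = 2
v[2] = 3
v[3] = 11
v[4] = 13
v[5] = 15
v[6] = 23
v[7] = 23  (first piece 1, then v[6]=23)
v[8] = 24  (first piece 2, then v[6]=23)
One optimal plan: pieces 6 + 2 (1 cut) → $26 − $2 = $24.

24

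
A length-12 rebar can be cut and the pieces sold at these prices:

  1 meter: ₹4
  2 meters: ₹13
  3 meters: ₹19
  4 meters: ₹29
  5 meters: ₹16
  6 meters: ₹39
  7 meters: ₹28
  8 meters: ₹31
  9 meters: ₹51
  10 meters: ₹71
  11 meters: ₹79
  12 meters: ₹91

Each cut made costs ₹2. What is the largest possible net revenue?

Let v[k] be the best obtainable value from length k. For each k, try every first piece i and keep the best of price[i] + v[k−i] minus the 2 cut fee when i<k.
v[1] = 4
v[2] = max(4+4-2, 13+0) = 13
v[3] = max(4+13-2, 13+4-2, 19+0) = 19
v[4] = max(4+19-2, 13+13-2, 19+4-2, 29+0) = 29
v[5] = max(4+29-2, 13+19-2, 19+13-2, 29+4-2, 16+0) = 31
v[6] = max(4+31-2, 13+29-2, 19+19-2, 29+13-2, 16+4-2, 39+0) = 40
v[7] = max(4+40-2, 13+31-2, 19+29-2, …, 39+4-2, 28+0) = 46
v[8] = max(4+46-2, 13+40-2, 19+31-2, …, 28+4-2, 31+0) = 56
v[9] = max(4+56-2, 13+46-2, 19+40-2, …, 31+4-2, 51+0) = 58
v[10] = max(4+58-2, 13+56-2, 19+46-2, …, 51+4-2, 71+0) = 71
v[11] = max(4+71-2, 13+58-2, 19+56-2, …, 71+4-2, 79+0) = 79
v[12] = max(4+79-2, 13+71-2, 19+58-2, …, 79+4-2, 91+0) = 91
Best is to make no cuts and sell whole for ₹91.

91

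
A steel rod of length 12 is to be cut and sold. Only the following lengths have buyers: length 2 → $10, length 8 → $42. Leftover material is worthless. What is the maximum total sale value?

62

Consider every possible first cut. best[k] is the best of p[i]+best[k−i] over all sellable i≤k.
best[1] = 0
best[2] = 10
best[3] = 10
best[4] = 20  (first piece 2, then best[2]=10)
best[5] = 20
best[6] = 30  (first piece 2, then best[4]=20)
best[7] = 30
best[8] = max(10+30, 42+0) = 42
best[9] = max(10+30, 42+0) = 42
best[10] = max(10+42, 42+10) = 52
best[11] = max(10+42, 42+10) = 52
best[12] = max(10+52, 42+20) = 62
One optimal cutting: 8 + 2 + 2 → $62.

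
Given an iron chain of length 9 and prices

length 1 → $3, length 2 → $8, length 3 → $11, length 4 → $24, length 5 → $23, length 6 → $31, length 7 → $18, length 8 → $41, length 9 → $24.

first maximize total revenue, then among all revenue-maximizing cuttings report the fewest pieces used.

Build r[k] bottom-up: r[k] = max over allowed piece i of (p[i] + r[k−i]).
r[1] = 3
r[2] = max(3+3, 8+0) = 8
r[3] = max(3+8, 8+3, 11+0) = 11
r[4] = max(3+11, 8+8, 11+3, 24+0) = 24
r[5] = max(3+24, 8+11, 11+8, 24+3, 23+0) = 27
r[6] = max(3+27, 8+24, 11+11, 24+8, 23+3, 31+0) = 32
r[7] = max(3+32, 8+27, 11+24, …, 31+3, 18+0) = 35
r[8] = max(3+35, 8+32, 11+27, …, 18+3, 41+0) = 48
r[9] = max(3+48, 8+35, 11+32, …, 41+3, 24+0) = 51
Maximum revenue is $51.
Now minimize piece count subject to staying optimal: for each k, pieces[k] = 1 + min over i with p[i]+r[k−i]=r[k] of pieces[k−i].
pieces[6] = 2
pieces[7] = 2
pieces[8] = 2
pieces[9] = 3

3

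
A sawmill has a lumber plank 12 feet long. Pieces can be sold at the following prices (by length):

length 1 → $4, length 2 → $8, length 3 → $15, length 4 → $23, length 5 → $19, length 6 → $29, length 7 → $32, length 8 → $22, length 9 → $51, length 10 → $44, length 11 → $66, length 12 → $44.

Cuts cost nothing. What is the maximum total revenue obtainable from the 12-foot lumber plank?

Build v[k] bottom-up: v[k] = max over allowed piece i of (p[i] + v[k−i]).
v[1] = 4
v[2] = max(4+4, 8+0) = 8
v[3] = max(4+8, 8+4, 15+0) = 15
v[4] = max(4+15, 8+8, 15+4, 23+0) = 23
v[5] = max(4+23, 8+15, 15+8, 23+4, 19+0) = 27
v[6] = max(4+27, 8+23, 15+15, 23+8, 19+4, 29+0) = 31
v[7] = max(4+31, 8+27, 15+23, …, 29+4, 32+0) = 38
v[8] = max(4+38, 8+31, 15+27, …, 32+4, 22+0) = 46
v[9] = max(4+46, 8+38, 15+31, …, 22+4, 51+0) = 51
v[10] = max(4+51, 8+46, 15+38, …, 51+4, 44+0) = 55
v[11] = max(4+55, 8+51, 15+46, …, 44+4, 66+0) = 66
v[12] = max(4+66, 8+55, 15+51, …, 66+4, 44+0) = 70
One optimal cutting: 11 + 1 → $66 + $4 = $70.

70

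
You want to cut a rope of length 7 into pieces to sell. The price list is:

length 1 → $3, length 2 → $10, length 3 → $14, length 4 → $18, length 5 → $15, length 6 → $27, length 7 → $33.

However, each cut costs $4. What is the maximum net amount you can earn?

33

Consider every possible first cut. r[k] is the best of p[i]+r[k−i] over all sellable i≤k, charging 4 whenever i<k.
r[1] = 3
r[2] = 10
r[3] = 14
r[4] = 18
r[5] = 20  (first piece 2, then r[3]=14)
r[6] = 27
r[7] = 33
Best is to make no cuts and sell whole for $33.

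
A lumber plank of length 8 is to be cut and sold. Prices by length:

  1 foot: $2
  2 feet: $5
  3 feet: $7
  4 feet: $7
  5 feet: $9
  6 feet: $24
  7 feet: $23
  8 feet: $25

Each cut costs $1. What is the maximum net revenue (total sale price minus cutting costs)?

28

Consider every possible first cut. r[k] is the best of p[i]+r[k−i] over all sellable i≤k, charging 1 whenever i<k.
r[1] = 2
r[2] = 5
r[3] = 7
r[4] = 9  (first piece 2, then r[2]=5)
r[5] = 11  (first piece 2, then r[3]=7)
r[6] = 24
r[7] = 25  (first piece 1, then r[6]=24)
r[8] = 28  (first piece 2, then r[6]=24)
One optimal plan: pieces 6 + 2 (1 cut) → $29 − $1 = $28.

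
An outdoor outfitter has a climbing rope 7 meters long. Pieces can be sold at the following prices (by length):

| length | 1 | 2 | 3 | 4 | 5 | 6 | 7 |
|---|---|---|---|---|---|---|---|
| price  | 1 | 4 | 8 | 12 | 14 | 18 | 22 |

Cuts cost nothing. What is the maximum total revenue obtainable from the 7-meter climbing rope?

22

Let best[k] be the best obtainable value from length k. For each k, try every first piece i and keep the best of price[i] + best[k−i].
best[1] = 1
best[2] = max(1+1, 4+0) = 4
best[3] = max(1+4, 4+1, 8+0) = 8
best[4] = max(1+8, 4+4, 8+1, 12+0) = 12
best[5] = max(1+12, 4+8, 8+4, 12+1, 14+0) = 14
best[6] = max(1+14, 4+12, 8+8, 12+4, 14+1, 18+0) = 18
best[7] = max(1+18, 4+14, 8+12, …, 18+1, 22+0) = 22
Best is to sell the whole 7-meter piece uncut for €22.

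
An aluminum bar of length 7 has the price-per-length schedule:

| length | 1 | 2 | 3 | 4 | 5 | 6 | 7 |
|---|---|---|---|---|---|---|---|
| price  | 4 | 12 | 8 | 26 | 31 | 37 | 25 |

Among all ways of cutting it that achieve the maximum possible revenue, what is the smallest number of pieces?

Let r[k] be the best obtainable value from length k. For each k, try every first piece i and keep the best of price[i] + r[k−i].
r[1] = 4
r[2] = max(4+4, 12+0) = 12
r[3] = max(4+12, 12+4, 8+0) = 16
r[4] = max(4+16, 12+12, 8+4, 26+0) = 26
r[5] = max(4+26, 12+16, 8+12, 26+4, 31+0) = 31
r[6] = max(4+31, 12+26, 8+16, 26+12, 31+4, 37+0) = 38
r[7] = max(4+38, 12+31, 8+26, …, 37+4, 25+0) = 43
Maximum revenue is $43.
Now minimize piece count subject to staying optimal: for each k, pieces[k] = 1 + min over i with p[i]+r[k−i]=r[k] of pieces[k−i].
pieces[4] = 1
pieces[5] = 1
pieces[6] = 2
pieces[7] = 2

2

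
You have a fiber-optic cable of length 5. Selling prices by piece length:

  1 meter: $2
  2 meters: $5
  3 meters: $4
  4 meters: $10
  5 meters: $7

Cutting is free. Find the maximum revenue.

Consider every possible first cut. best[k] is the best of p[i]+best[k−i] over all sellable i≤k.
best[1] = 2
best[2] = max(2+2, 5+0) = 5
best[3] = max(2+5, 5+2, 4+0) = 7
best[4] = max(2+7, 5+5, 4+2, 10+0) = 10
best[5] = max(2+10, 5+7, 4+5, 10+2, 7+0) = 12
One optimal cutting: 2 + 2 + 1 → $5 + $5 + $2 = $12.

12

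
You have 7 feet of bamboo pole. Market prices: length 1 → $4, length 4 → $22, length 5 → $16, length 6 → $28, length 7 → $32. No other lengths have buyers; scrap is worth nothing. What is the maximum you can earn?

Consider every possible first cut. f[k] is the best of p[i]+f[k−i] over all sellable i≤k.
f[1] = 4
f[2] = 8  (first piece 1, then f[1]=4)
f[3] = 12  (first piece 1, then f[2]=8)
f[4] = 22
f[5] = 26  (first piece 1, then f[4]=22)
f[6] = 30  (first piece 1, then f[5]=26)
f[7] = 34  (first piece 1, then f[6]=30)
One optimal cutting: 4 + 1 + 1 + 1 → $34.

34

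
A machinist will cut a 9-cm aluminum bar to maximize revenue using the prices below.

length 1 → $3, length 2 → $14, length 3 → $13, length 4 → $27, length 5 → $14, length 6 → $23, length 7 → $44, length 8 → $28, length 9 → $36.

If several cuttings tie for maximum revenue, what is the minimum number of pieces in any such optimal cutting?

5

Consider every possible first cut. r[k] is the best of p[i]+r[k−i] over all sellable i≤k.
r[1] = 3
r[2] = max(3+3, 14+0) = 14
r[3] = max(3+14, 14+3, 13+0) = 17
r[4] = max(3+17, 14+14, 13+3, 27+0) = 28
r[5] = max(3+28, 14+17, 13+14, 27+3, 14+0) = 31
r[6] = max(3+31, 14+28, 13+17, 27+14, 14+3, 23+0) = 42
r[7] = max(3+42, 14+31, 13+28, …, 23+3, 44+0) = 45
r[8] = max(3+45, 14+42, 13+31, …, 44+3, 28+0) = 56
r[9] = max(3+56, 14+45, 13+42, …, 28+3, 36+0) = 59
Maximum revenue is $59.
Now minimize piece count subject to staying optimal: for each k, pieces[k] = 1 + min over i with p[i]+r[k−i]=r[k] of pieces[k−i].
pieces[6] = 3
pieces[7] = 4
pieces[8] = 4
pieces[9] = 5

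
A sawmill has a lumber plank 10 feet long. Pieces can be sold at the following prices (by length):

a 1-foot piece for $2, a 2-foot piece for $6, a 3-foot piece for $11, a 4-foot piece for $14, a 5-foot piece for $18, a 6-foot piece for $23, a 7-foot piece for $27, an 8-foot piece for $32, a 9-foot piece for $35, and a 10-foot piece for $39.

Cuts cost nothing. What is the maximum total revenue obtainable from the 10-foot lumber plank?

Build v[k] bottom-up: v[k] = max over allowed piece i of (p[i] + v[k−i]).
v[1] = 2
v[2] = max(2+2, 6+0) = 6
v[3] = max(2+6, 6+2, 11+0) = 11
v[4] = max(2+11, 6+6, 11+2, 14+0) = 14
v[5] = max(2+14, 6+11, 11+6, 14+2, 18+0) = 18
v[6] = max(2+18, 6+14, 11+11, 14+6, 18+2, 23+0) = 23
v[7] = max(2+23, 6+18, 11+14, …, 23+2, 27+0) = 27
v[8] = max(2+27, 6+23, 11+18, …, 27+2, 32+0) = 32
v[9] = max(2+32, 6+27, 11+23, …, 32+2, 35+0) = 35
v[10] = max(2+35, 6+32, 11+27, …, 35+2, 39+0) = 39
Best is to sell the whole 10-foot piece uncut for $39.

39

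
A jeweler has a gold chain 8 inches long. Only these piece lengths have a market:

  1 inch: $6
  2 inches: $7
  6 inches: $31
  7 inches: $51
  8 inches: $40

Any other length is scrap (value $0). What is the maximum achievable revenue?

Let best[k] be the best obtainable value from length k. For each k, try every first piece i and keep the best of price[i] + best[k−i].
best[1] = 6
best[2] = 12  (first piece 1, then best[1]=6)
best[3] = 18  (first piece 1, then best[2]=12)
best[4] = 24  (first piece 1, then best[3]=18)
best[5] = 30  (first piece 1, then best[4]=24)
best[6] = 36  (first piece 1, then best[5]=30)
best[7] = 51
best[8] = 57  (first piece 1, then best[7]=51)
One optimal cutting: 7 + 1 → $57.

57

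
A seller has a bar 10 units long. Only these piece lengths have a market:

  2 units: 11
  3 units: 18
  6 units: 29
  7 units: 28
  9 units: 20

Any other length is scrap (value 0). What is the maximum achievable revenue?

Consider every possible first cut. best[k] is the best of p[i]+best[k−i] over all sellable i≤k.
best[1] = 0
best[2] = 11
best[3] = max(11+0, 18+0) = 18
best[4] = max(11+11, 18+0) = 22
best[5] = max(11+18, 18+11) = 29
best[6] = max(11+22, 18+18, 29+0) = 36
best[7] = max(11+29, 18+22, 29+0, 28+0) = 40
best[8] = max(11+36, 18+29, 29+11, 28+0) = 47
best[9] = max(11+40, 18+36, 29+18, 28+11, 20+0) = 54
best[10] = max(11+47, 18+40, 29+22, 28+18, 20+0) = 58
One optimal cutting: 3 + 3 + 2 + 2 → 58.

58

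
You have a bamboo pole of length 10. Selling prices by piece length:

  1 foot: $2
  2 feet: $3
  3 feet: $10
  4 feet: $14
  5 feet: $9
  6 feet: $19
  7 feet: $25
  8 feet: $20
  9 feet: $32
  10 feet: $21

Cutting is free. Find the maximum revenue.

35

Consider every possible first cut. best[k] is the best of p[i]+best[k−i] over all sellable i≤k.
best[1] = 2
best[2] = 4  (first piece 1, then best[1]=2)
best[3] = 10
best[4] = 14
best[5] = 16  (first piece 1, then best[4]=14)
best[6] = 20  (first piece 3, then best[3]=10)
best[7] = 25
best[8] = 28  (first piece 4, then best[4]=14)
best[9] = 32
best[10] = 35  (first piece 3, then best[7]=25)
One optimal cutting: 7 + 3 → $25 + $10 = $35.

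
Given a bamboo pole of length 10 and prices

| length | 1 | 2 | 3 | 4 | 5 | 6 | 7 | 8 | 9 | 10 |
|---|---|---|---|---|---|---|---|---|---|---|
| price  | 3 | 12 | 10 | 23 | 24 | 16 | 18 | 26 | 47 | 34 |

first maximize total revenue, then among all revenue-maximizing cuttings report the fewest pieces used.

Build r[k] bottom-up: r[k] = max over allowed piece i of (p[i] + r[k−i]).
r[1] = 3
r[2] = max(3+3, 12+0) = 12
r[3] = max(3+12, 12+3, 10+0) = 15
r[4] = max(3+15, 12+12, 10+3, 23+0) = 24
r[5] = max(3+24, 12+15, 10+12, 23+3, 24+0) = 27
r[6] = max(3+27, 12+24, 10+15, 23+12, 24+3, 16+0) = 36
r[7] = max(3+36, 12+27, 10+24, …, 16+3, 18+0) = 39
r[8] = max(3+39, 12+36, 10+27, …, 18+3, 26+0) = 48
r[9] = max(3+48, 12+39, 10+36, …, 26+3, 47+0) = 51
r[10] = max(3+51, 12+48, 10+39, …, 47+3, 34+0) = 60
Maximum revenue is $60.
Now minimize piece count subject to staying optimal: for each k, pieces[k] = 1 + min over i with p[i]+r[k−i]=r[k] of pieces[k−i].
pieces[7] = 4
pieces[8] = 4
pieces[9] = 5
pieces[10] = 5

5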